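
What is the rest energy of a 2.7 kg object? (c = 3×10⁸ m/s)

c² = (3×10⁸)² = 9.000×10¹⁶ m²/s²
E₀ = mc² = 2.7 × 9.000×10¹⁶ = 2.430×10¹⁷ J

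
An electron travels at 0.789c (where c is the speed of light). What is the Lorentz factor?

v/c = 0.789, so (v/c)² = 0.622521
1 - (v/c)² = 0.377479
γ = 1/√(0.377479) = 1.628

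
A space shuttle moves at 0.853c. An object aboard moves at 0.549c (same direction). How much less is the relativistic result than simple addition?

Classical: u' + v = 0.549 + 0.853 = 1.402c
Relativistic: u = (0.549 + 0.853)/(1 + 0.468297) = 1.402/1.468297 = 0.9548c
Difference: 1.402 - 0.9548 = 0.4472c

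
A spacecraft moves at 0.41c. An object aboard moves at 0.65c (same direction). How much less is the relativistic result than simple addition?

Classical: u' + v = 0.65 + 0.41 = 1.06c
Relativistic: u = (0.65 + 0.41)/(1 + 0.2665) = 1.06/1.2665 = 0.8370c
Difference: 1.06 - 0.8370 = 0.2230c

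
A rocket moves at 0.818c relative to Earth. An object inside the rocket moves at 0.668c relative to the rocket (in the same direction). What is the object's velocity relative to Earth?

u = (u' + v)/(1 + u'v/c²)
Numerator: 0.668 + 0.818 = 1.486
Denominator: 1 + 0.546424 = 1.546424
u = 1.486/1.546424 = 0.9609c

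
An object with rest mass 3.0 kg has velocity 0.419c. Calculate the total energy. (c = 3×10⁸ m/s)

γ = 1/√(1 - 0.419²) = 1.1013
mc² = 3.0 × (3×10⁸)² = 2.700×10¹⁷ J
E = γmc² = 1.1013 × 2.700×10¹⁷ = 2.974×10¹⁷ J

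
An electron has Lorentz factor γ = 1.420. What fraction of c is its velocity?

From γ = 1/√(1 - v²/c²):
1/γ² = 1/1.420² = 0.4959
v²/c² = 1 - 0.4959 = 0.5041
v/c = √(0.5041) = 0.7100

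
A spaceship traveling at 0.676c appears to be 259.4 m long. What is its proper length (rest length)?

Contracted length L = 259.4 m
γ = 1/√(1 - 0.676²) = 1.357
L₀ = γL = 1.357 × 259.4 = 352.0 m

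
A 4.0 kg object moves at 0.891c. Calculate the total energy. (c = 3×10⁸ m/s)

γ = 1/√(1 - 0.891²) = 2.2026
mc² = 4.0 × (3×10⁸)² = 3.600×10¹⁷ J
E = γmc² = 2.2026 × 3.600×10¹⁷ = 7.929×10¹⁷ J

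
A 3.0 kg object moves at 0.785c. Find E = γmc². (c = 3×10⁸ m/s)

γ = 1/√(1 - 0.785²) = 1.614
mc² = 3.0 × (3×10⁸)² = 2.700×10¹⁷ J
E = γmc² = 1.614 × 2.700×10¹⁷ = 4.358×10¹⁷ J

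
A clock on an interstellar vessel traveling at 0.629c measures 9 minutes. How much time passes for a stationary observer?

Proper time Δt₀ = 9 minutes
γ = 1/√(1 - 0.629²) = 1.2863
Δt = γΔt₀ = 1.2863 × 9 = 11.58 minutes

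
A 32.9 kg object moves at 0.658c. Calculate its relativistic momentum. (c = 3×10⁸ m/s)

γ = 1/√(1 - 0.658²) = 1.328
v = 0.658 × 3×10⁸ = 1.974×10⁸ m/s
p = γmv = 1.328 × 32.9 × 1.974×10⁸ = 8.625×10⁹ kg·m/s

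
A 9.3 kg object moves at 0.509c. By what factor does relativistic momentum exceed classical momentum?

p_rel = γmv, p_class = mv
Ratio = γ = 1/√(1 - 0.509²) = 1.162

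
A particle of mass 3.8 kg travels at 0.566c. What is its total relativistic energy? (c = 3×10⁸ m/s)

γ = 1/√(1 - 0.566²) = 1.213
mc² = 3.8 × (3×10⁸)² = 3.420×10¹⁷ J
E = γmc² = 1.213 × 3.420×10¹⁷ = 4.148×10¹⁷ J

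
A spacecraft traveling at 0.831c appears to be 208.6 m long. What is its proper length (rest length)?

Contracted length L = 208.6 m
γ = 1/√(1 - 0.831²) = 1.7977
L₀ = γL = 1.7977 × 208.6 = 375.0 m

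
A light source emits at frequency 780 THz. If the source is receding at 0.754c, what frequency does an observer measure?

β = v/c = 0.754
(1-β)/(1+β) = 0.246/1.754 = 0.14025
Doppler factor = √(0.14025) = 0.3745
f_obs = 780 × 0.3745 = 292.1 THz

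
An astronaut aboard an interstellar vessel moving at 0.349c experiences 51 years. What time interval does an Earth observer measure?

Proper time Δt₀ = 51 years
γ = 1/√(1 - 0.349²) = 1.067
Δt = γΔt₀ = 1.067 × 51 = 54.42 years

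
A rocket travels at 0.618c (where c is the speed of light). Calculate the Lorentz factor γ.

v/c = 0.618, so (v/c)² = 0.381924
1 - (v/c)² = 0.618076
γ = 1/√(0.618076) = 1.272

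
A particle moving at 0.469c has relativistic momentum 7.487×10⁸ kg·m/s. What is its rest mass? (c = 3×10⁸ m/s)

γ = 1/√(1 - 0.469²) = 1.1322
v = 0.469 × 3×10⁸ = 1.407×10⁸ m/s
m = p/(γv) = 7.487×10⁸/(1.1322 × 1.407×10⁸) = 4.700 kg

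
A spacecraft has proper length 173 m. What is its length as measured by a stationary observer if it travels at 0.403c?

Proper length L₀ = 173 m
γ = 1/√(1 - 0.403²) = 1.093
L = L₀/γ = 173/1.093 = 158.3 m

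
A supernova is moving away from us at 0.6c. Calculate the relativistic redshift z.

β = 0.6
(1+β)/(1-β) = 1.6/0.4 = 4.000
√(4.000) = 2.000
z = 2.000 - 1 = 1.000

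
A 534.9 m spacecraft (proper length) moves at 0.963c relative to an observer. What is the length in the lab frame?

Proper length L₀ = 534.9 m
γ = 1/√(1 - 0.963²) = 3.7106
L = L₀/γ = 534.9/3.7106 = 144.2 m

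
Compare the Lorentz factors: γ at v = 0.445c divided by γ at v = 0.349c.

γ₁ = 1/√(1 - 0.445²) = 1.1167
γ₂ = 1/√(1 - 0.349²) = 1.0671
γ₁/γ₂ = 1.1167/1.0671 = 1.046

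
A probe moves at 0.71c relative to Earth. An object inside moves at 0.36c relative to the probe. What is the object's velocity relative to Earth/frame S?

u = (u' + v)/(1 + u'v/c²)
Numerator: 0.36 + 0.71 = 1.07
Denominator: 1 + 0.2556 = 1.2556
u = 1.07/1.2556 = 0.8522c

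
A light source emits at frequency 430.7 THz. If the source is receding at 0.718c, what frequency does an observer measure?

β = v/c = 0.718
(1-β)/(1+β) = 0.282/1.718 = 0.1641
Doppler factor = √(0.1641) = 0.4051
f_obs = 430.7 × 0.4051 = 174.5 THz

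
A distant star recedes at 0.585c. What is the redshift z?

β = 0.585
(1+β)/(1-β) = 1.585/0.415 = 3.8193
√(3.8193) = 1.9543
z = 1.9543 - 1 = 0.9543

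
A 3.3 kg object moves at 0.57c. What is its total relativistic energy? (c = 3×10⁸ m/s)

γ = 1/√(1 - 0.57²) = 1.2171
mc² = 3.3 × (3×10⁸)² = 2.970×10¹⁷ J
E = γmc² = 1.2171 × 2.970×10¹⁷ = 3.615×10¹⁷ J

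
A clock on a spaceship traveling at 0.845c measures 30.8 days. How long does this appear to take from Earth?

Proper time Δt₀ = 30.8 days
γ = 1/√(1 - 0.845²) = 1.870
Δt = γΔt₀ = 1.870 × 30.8 = 57.60 days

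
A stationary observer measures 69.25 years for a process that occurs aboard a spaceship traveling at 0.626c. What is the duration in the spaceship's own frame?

Dilated time Δt = 69.25 years
γ = 1/√(1 - 0.626²) = 1.2823
Δt₀ = Δt/γ = 69.25/1.2823 = 54.00 years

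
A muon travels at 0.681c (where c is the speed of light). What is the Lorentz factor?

v/c = 0.681, so (v/c)² = 0.463761
1 - (v/c)² = 0.536239
γ = 1/√(0.536239) = 1.366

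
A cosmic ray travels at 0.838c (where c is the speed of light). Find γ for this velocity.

v/c = 0.838, so (v/c)² = 0.702244
1 - (v/c)² = 0.297756
γ = 1/√(0.297756) = 1.833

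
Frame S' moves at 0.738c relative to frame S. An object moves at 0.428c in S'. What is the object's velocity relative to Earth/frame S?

u = (u' + v)/(1 + u'v/c²)
Numerator: 0.428 + 0.738 = 1.166
Denominator: 1 + 0.315864 = 1.315864
u = 1.166/1.315864 = 0.8861c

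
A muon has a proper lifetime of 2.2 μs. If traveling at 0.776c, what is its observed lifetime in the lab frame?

Proper lifetime τ₀ = 2.2 μs
γ = 1/√(1 - 0.776²) = 1.5855
τ = γτ₀ = 1.5855 × 2.2 μs = 3.488 μs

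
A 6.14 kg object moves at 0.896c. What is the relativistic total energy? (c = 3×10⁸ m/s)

γ = 1/√(1 - 0.896²) = 2.252
mc² = 6.14 × (3×10⁸)² = 5.526×10¹⁷ J
E = γmc² = 2.252 × 5.526×10¹⁷ = 1.244×10¹⁸ J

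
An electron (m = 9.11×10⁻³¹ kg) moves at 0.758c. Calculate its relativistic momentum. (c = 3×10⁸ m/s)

γ = 1/√(1 - 0.758²) = 1.533
v = 0.758 × 3×10⁸ = 2.274×10⁸ m/s
p = γmv = 1.533 × 9.11×10⁻³¹ × 2.274×10⁸ = 3.176×10⁻²² kg·m/s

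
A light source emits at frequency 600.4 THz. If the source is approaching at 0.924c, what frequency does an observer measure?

β = v/c = 0.924
(1+β)/(1-β) = 1.924/0.076 = 25.3158
Doppler factor = √(25.3158) = 5.031
f_obs = 600.4 × 5.031 = 3021 THz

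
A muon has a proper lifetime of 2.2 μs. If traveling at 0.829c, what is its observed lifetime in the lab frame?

Proper lifetime τ₀ = 2.2 μs
γ = 1/√(1 - 0.829²) = 1.788
τ = γτ₀ = 1.788 × 2.2 μs = 3.934 μs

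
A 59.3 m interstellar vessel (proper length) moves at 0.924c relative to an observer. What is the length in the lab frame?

Proper length L₀ = 59.3 m
γ = 1/√(1 - 0.924²) = 2.615
L = L₀/γ = 59.3/2.615 = 22.68 m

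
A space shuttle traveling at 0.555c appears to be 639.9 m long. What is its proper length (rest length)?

Contracted length L = 639.9 m
γ = 1/√(1 - 0.555²) = 1.202
L₀ = γL = 1.202 × 639.9 = 769.2 m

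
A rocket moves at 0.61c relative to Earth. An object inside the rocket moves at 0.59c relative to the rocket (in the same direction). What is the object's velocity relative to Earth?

u = (u' + v)/(1 + u'v/c²)
Numerator: 0.59 + 0.61 = 1.2
Denominator: 1 + 0.3599 = 1.3599
u = 1.2/1.3599 = 0.8824c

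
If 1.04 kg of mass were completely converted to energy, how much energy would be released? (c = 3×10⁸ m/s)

Using E = mc²:
c² = (3×10⁸)² = 9×10¹⁶ m²/s²
E = 1.04 × 9×10¹⁶ = 9.360×10¹⁶ J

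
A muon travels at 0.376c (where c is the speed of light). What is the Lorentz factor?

v/c = 0.376, so (v/c)² = 0.141376
1 - (v/c)² = 0.858624
γ = 1/√(0.858624) = 1.079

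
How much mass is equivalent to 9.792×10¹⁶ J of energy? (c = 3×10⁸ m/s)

From E = mc², we get m = E/c²
c² = (3×10⁸)² = 9×10¹⁶ m²/s²
m = 9.792×10¹⁶ / 9×10¹⁶ = 1.088 kg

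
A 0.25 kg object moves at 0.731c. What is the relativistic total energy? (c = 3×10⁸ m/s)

γ = 1/√(1 - 0.731²) = 1.4655
mc² = 0.25 × (3×10⁸)² = 2.250×10¹⁶ J
E = γmc² = 1.4655 × 2.250×10¹⁶ = 3.297×10¹⁶ J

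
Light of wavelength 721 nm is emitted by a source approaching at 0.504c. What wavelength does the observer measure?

β = 0.504
Wavelength Doppler factor = √(0.496/1.504) = √(0.32979) = 0.57427
λ_obs = 721 × 0.57427 = 414.0 nm (blueshift)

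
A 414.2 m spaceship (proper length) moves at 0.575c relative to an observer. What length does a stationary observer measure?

Proper length L₀ = 414.2 m
γ = 1/√(1 - 0.575²) = 1.2223
L = L₀/γ = 414.2/1.2223 = 338.9 m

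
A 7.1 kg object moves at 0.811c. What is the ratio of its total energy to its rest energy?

E = γmc², E₀ = mc²
E/E₀ = γ = 1/√(1 - 0.811²) = 1.709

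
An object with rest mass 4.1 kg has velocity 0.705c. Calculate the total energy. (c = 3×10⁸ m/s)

γ = 1/√(1 - 0.705²) = 1.410
mc² = 4.1 × (3×10⁸)² = 3.690×10¹⁷ J
E = γmc² = 1.410 × 3.690×10¹⁷ = 5.203×10¹⁷ J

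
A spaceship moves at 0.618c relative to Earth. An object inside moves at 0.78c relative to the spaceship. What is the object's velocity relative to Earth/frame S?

u = (u' + v)/(1 + u'v/c²)
Numerator: 0.78 + 0.618 = 1.398
Denominator: 1 + 0.48204 = 1.48204
u = 1.398/1.48204 = 0.9433c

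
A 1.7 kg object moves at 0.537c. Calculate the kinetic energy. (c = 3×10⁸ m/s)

γ = 1/√(1 - 0.537²) = 1.1854
γ - 1 = 0.1854
KE = (γ-1)mc² = 0.1854 × 1.7 × (3×10⁸)² = 2.837×10¹⁶ J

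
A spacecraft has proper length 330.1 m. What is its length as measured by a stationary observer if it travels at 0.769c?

Proper length L₀ = 330.1 m
γ = 1/√(1 - 0.769²) = 1.5643
L = L₀/γ = 330.1/1.5643 = 211.0 m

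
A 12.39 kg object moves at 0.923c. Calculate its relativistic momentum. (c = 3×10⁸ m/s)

γ = 1/√(1 - 0.923²) = 2.5988
v = 0.923 × 3×10⁸ = 2.769×10⁸ m/s
p = γmv = 2.5988 × 12.39 × 2.769×10⁸ = 8.916×10⁹ kg·m/s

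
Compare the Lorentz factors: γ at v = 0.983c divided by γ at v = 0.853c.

γ₁ = 1/√(1 - 0.983²) = 5.4465
γ₂ = 1/√(1 - 0.853²) = 1.9160
γ₁/γ₂ = 5.4465/1.9160 = 2.843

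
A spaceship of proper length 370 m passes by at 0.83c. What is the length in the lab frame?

Proper length L₀ = 370 m
γ = 1/√(1 - 0.83²) = 1.793
L = L₀/γ = 370/1.793 = 206.4 m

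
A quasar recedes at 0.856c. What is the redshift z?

β = 0.856
(1+β)/(1-β) = 1.856/0.144 = 12.89
√(12.89) = 3.590
z = 3.590 - 1 = 2.590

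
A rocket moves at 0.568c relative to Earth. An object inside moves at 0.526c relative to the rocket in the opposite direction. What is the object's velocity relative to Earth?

Object's velocity in rocket frame is u' = -0.526c
u = (u' + v)/(1 + u'v/c²) = (v - 0.526)/(1 - 0.526·v/c²)
Numerator: 0.568 - 0.526 = 0.042
Denominator: 1 - 0.298768 = 0.701232
u = 0.042/0.701232 = 0.05989c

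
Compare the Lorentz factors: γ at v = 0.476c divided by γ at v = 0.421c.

γ₁ = 1/√(1 - 0.476²) = 1.1371
γ₂ = 1/√(1 - 0.421²) = 1.1025
γ₁/γ₂ = 1.1371/1.1025 = 1.031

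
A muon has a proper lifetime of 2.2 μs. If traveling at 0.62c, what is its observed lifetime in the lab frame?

Proper lifetime τ₀ = 2.2 μs
γ = 1/√(1 - 0.62²) = 1.2745
τ = γτ₀ = 1.2745 × 2.2 μs = 2.804 μs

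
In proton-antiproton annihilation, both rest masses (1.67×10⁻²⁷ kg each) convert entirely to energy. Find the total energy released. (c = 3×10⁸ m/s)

Both particles have the same rest mass, so total mass = 2m
E = 2m·c² = 2 × 1.67×10⁻²⁷ × (3×10⁸)²
= 2 × 1.67×10⁻²⁷ × 9×10¹⁶
= 3.006×10⁻¹⁰ J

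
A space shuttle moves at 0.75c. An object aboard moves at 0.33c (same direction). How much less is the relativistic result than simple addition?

Classical: u' + v = 0.33 + 0.75 = 1.08c
Relativistic: u = (0.33 + 0.75)/(1 + 0.2475) = 1.08/1.2475 = 0.8657c
Difference: 1.08 - 0.8657 = 0.2143c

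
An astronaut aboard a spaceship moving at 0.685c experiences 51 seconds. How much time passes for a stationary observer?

Proper time Δt₀ = 51 seconds
γ = 1/√(1 - 0.685²) = 1.3726
Δt = γΔt₀ = 1.3726 × 51 = 70.00 seconds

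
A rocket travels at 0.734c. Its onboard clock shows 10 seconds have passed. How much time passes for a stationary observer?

Proper time Δt₀ = 10 seconds
γ = 1/√(1 - 0.734²) = 1.472
Δt = γΔt₀ = 1.472 × 10 = 14.72 seconds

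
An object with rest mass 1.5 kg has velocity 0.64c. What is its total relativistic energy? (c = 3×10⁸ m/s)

γ = 1/√(1 - 0.64²) = 1.3014
mc² = 1.5 × (3×10⁸)² = 1.350×10¹⁷ J
E = γmc² = 1.3014 × 1.350×10¹⁷ = 1.757×10¹⁷ J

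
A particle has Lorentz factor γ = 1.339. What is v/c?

From γ = 1/√(1 - v²/c²):
1/γ² = 1/1.339² = 0.55775
v²/c² = 1 - 0.55775 = 0.44225
v/c = √(0.44225) = 0.6650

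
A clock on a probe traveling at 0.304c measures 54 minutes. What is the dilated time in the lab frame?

Proper time Δt₀ = 54 minutes
γ = 1/√(1 - 0.304²) = 1.0497
Δt = γΔt₀ = 1.0497 × 54 = 56.68 minutes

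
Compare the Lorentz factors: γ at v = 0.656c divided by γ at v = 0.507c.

γ₁ = 1/√(1 - 0.656²) = 1.325
γ₂ = 1/√(1 - 0.507²) = 1.160
γ₁/γ₂ = 1.325/1.160 = 1.142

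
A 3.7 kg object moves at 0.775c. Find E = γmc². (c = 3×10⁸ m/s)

γ = 1/√(1 - 0.775²) = 1.5824
mc² = 3.7 × (3×10⁸)² = 3.330×10¹⁷ J
E = γmc² = 1.5824 × 3.330×10¹⁷ = 5.269×10¹⁷ J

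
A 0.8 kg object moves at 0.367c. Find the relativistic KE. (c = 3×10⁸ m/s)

γ = 1/√(1 - 0.367²) = 1.07501
γ - 1 = 0.07501
KE = (γ-1)mc² = 0.07501 × 0.8 × (3×10⁸)² = 5.401×10¹⁵ J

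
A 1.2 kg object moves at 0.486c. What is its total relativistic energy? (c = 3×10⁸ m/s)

γ = 1/√(1 - 0.486²) = 1.144
mc² = 1.2 × (3×10⁸)² = 1.080×10¹⁷ J
E = γmc² = 1.144 × 1.080×10¹⁷ = 1.236×10¹⁷ J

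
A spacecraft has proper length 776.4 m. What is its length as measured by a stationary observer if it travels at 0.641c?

Proper length L₀ = 776.4 m
γ = 1/√(1 - 0.641²) = 1.303
L = L₀/γ = 776.4/1.303 = 595.9 m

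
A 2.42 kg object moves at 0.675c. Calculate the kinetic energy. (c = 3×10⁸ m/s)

γ = 1/√(1 - 0.675²) = 1.355348
γ - 1 = 0.355348
KE = (γ-1)mc² = 0.355348 × 2.42 × (3×10⁸)² = 7.739×10¹⁶ J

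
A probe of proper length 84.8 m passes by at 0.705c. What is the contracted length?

Proper length L₀ = 84.8 m
γ = 1/√(1 - 0.705²) = 1.410
L = L₀/γ = 84.8/1.410 = 60.14 m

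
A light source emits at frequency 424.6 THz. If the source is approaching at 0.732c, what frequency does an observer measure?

β = v/c = 0.732
(1+β)/(1-β) = 1.732/0.268 = 6.463
Doppler factor = √(6.463) = 2.542
f_obs = 424.6 × 2.542 = 1079 THz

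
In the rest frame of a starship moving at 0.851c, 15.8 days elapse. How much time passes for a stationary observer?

Proper time Δt₀ = 15.8 days
γ = 1/√(1 - 0.851²) = 1.9042
Δt = γΔt₀ = 1.9042 × 15.8 = 30.09 days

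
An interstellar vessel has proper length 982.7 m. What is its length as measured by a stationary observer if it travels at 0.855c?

Proper length L₀ = 982.7 m
γ = 1/√(1 - 0.855²) = 1.928
L = L₀/γ = 982.7/1.928 = 509.7 m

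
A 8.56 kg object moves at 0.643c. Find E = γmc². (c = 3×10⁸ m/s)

γ = 1/√(1 - 0.643²) = 1.306
mc² = 8.56 × (3×10⁸)² = 7.704×10¹⁷ J
E = γmc² = 1.306 × 7.704×10¹⁷ = 1.006×10¹⁸ J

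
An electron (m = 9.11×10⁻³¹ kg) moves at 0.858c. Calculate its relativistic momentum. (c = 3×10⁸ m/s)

γ = 1/√(1 - 0.858²) = 1.9469
v = 0.858 × 3×10⁸ = 2.574×10⁸ m/s
p = γmv = 1.9469 × 9.11×10⁻³¹ × 2.574×10⁸ = 4.565×10⁻²² kg·m/s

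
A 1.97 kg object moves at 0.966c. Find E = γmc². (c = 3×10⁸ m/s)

γ = 1/√(1 - 0.966²) = 3.868
mc² = 1.97 × (3×10⁸)² = 1.773×10¹⁷ J
E = γmc² = 3.868 × 1.773×10¹⁷ = 6.858×10¹⁷ J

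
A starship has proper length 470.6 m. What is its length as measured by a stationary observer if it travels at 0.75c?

Proper length L₀ = 470.6 m
γ = 1/√(1 - 0.75²) = 1.5119
L = L₀/γ = 470.6/1.5119 = 311.3 m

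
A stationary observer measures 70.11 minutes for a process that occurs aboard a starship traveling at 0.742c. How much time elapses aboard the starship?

Dilated time Δt = 70.11 minutes
γ = 1/√(1 - 0.742²) = 1.4916
Δt₀ = Δt/γ = 70.11/1.4916 = 47.00 minutes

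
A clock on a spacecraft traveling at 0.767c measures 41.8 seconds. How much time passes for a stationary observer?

Proper time Δt₀ = 41.8 seconds
γ = 1/√(1 - 0.767²) = 1.55849
Δt = γΔt₀ = 1.55849 × 41.8 = 65.14 seconds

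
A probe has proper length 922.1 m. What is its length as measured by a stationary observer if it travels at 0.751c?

Proper length L₀ = 922.1 m
γ = 1/√(1 - 0.751²) = 1.51446
L = L₀/γ = 922.1/1.51446 = 608.9 m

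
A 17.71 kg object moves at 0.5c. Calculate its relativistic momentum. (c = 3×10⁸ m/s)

γ = 1/√(1 - 0.5²) = 1.1547
v = 0.5 × 3×10⁸ = 1.500×10⁸ m/s
p = γmv = 1.1547 × 17.71 × 1.500×10⁸ = 3.067×10⁹ kg·m/s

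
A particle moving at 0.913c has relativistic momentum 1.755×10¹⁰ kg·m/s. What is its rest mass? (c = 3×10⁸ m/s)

γ = 1/√(1 - 0.913²) = 2.451
v = 0.913 × 3×10⁸ = 2.739×10⁸ m/s
m = p/(γv) = 1.755×10¹⁰/(2.451 × 2.739×10⁸) = 26.14 kg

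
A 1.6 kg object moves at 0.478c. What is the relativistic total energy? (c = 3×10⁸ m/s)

γ = 1/√(1 - 0.478²) = 1.138
mc² = 1.6 × (3×10⁸)² = 1.440×10¹⁷ J
E = γmc² = 1.138 × 1.440×10¹⁷ = 1.639×10¹⁷ J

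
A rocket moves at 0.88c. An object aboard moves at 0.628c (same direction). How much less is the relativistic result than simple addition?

Classical: u' + v = 0.628 + 0.88 = 1.508c
Relativistic: u = (0.628 + 0.88)/(1 + 0.55264) = 1.508/1.55264 = 0.9712c
Difference: 1.508 - 0.9712 = 0.5368c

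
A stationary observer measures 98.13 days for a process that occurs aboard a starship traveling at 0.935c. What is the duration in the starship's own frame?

Dilated time Δt = 98.13 days
γ = 1/√(1 - 0.935²) = 2.820
Δt₀ = Δt/γ = 98.13/2.820 = 34.80 days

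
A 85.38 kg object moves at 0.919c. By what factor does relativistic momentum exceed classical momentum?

p_rel = γmv, p_class = mv
Ratio = γ = 1/√(1 - 0.919²) = 2.536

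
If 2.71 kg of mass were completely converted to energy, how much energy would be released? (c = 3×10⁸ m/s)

Using E = mc²:
c² = (3×10⁸)² = 9×10¹⁶ m²/s²
E = 2.71 × 9×10¹⁶ = 2.439×10¹⁷ J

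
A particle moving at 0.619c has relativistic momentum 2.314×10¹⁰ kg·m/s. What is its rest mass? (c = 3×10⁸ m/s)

γ = 1/√(1 - 0.619²) = 1.27325
v = 0.619 × 3×10⁸ = 1.857×10⁸ m/s
m = p/(γv) = 2.314×10¹⁰/(1.27325 × 1.857×10⁸) = 97.87 kg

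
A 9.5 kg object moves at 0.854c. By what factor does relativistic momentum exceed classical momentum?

p_rel = γmv, p_class = mv
Ratio = γ = 1/√(1 - 0.854²) = 1.922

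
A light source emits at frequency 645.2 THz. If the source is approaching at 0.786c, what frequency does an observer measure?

β = v/c = 0.786
(1+β)/(1-β) = 1.786/0.214 = 8.346
Doppler factor = √(8.346) = 2.889
f_obs = 645.2 × 2.889 = 1864 THz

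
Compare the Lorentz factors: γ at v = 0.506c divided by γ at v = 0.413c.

γ₁ = 1/√(1 - 0.506²) = 1.159
γ₂ = 1/√(1 - 0.413²) = 1.098
γ₁/γ₂ = 1.159/1.098 = 1.056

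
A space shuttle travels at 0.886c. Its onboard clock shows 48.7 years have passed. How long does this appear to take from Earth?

Proper time Δt₀ = 48.7 years
γ = 1/√(1 - 0.886²) = 2.157
Δt = γΔt₀ = 2.157 × 48.7 = 105.0 years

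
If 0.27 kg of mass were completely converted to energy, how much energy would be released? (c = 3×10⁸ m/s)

Using E = mc²:
c² = (3×10⁸)² = 9×10¹⁶ m²/s²
E = 0.27 × 9×10¹⁶ = 2.430×10¹⁶ J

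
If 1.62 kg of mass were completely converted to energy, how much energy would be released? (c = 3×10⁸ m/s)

Using E = mc²:
c² = (3×10⁸)² = 9×10¹⁶ m²/s²
E = 1.62 × 9×10¹⁶ = 1.458×10¹⁷ J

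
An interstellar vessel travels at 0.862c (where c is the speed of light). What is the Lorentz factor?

v/c = 0.862, so (v/c)² = 0.743044
1 - (v/c)² = 0.256956
γ = 1/√(0.256956) = 1.973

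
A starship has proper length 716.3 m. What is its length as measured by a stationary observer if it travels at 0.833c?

Proper length L₀ = 716.3 m
γ = 1/√(1 - 0.833²) = 1.8074
L = L₀/γ = 716.3/1.8074 = 396.3 m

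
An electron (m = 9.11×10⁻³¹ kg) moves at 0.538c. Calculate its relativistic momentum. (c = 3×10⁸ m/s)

γ = 1/√(1 - 0.538²) = 1.186
v = 0.538 × 3×10⁸ = 1.614×10⁸ m/s
p = γmv = 1.186 × 9.11×10⁻³¹ × 1.614×10⁸ = 1.744×10⁻²² kg·m/s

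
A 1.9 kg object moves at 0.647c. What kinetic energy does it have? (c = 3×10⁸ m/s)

γ = 1/√(1 - 0.647²) = 1.3115
γ - 1 = 0.3115
KE = (γ-1)mc² = 0.3115 × 1.9 × (3×10⁸)² = 5.327×10¹⁶ J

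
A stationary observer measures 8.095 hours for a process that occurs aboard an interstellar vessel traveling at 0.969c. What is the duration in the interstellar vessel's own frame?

Dilated time Δt = 8.095 hours
γ = 1/√(1 - 0.969²) = 4.048
Δt₀ = Δt/γ = 8.095/4.048 = 2.000 hours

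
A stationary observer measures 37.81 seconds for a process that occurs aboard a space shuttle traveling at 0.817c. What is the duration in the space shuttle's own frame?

Dilated time Δt = 37.81 seconds
γ = 1/√(1 - 0.817²) = 1.7342
Δt₀ = Δt/γ = 37.81/1.7342 = 21.80 seconds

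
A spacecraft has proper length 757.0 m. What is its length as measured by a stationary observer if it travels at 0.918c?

Proper length L₀ = 757.0 m
γ = 1/√(1 - 0.918²) = 2.522
L = L₀/γ = 757.0/2.522 = 300.2 m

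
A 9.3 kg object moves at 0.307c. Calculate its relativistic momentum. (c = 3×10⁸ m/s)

γ = 1/√(1 - 0.307²) = 1.0507
v = 0.307 × 3×10⁸ = 9.210×10⁷ m/s
p = γmv = 1.0507 × 9.3 × 9.210×10⁷ = 9.000×10⁸ kg·m/s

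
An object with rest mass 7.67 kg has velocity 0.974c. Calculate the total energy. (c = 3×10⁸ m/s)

γ = 1/√(1 - 0.974²) = 4.414
mc² = 7.67 × (3×10⁸)² = 6.903×10¹⁷ J
E = γmc² = 4.414 × 6.903×10¹⁷ = 3.047×10¹⁸ J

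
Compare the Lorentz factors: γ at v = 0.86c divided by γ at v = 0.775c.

γ₁ = 1/√(1 - 0.86²) = 1.9597
γ₂ = 1/√(1 - 0.775²) = 1.5824
γ₁/γ₂ = 1.9597/1.5824 = 1.238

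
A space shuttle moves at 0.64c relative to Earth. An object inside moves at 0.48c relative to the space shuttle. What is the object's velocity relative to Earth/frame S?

u = (u' + v)/(1 + u'v/c²)
Numerator: 0.48 + 0.64 = 1.12
Denominator: 1 + 0.3072 = 1.3072
u = 1.12/1.3072 = 0.8568c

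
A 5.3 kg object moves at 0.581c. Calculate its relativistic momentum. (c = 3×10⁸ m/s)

γ = 1/√(1 - 0.581²) = 1.229
v = 0.581 × 3×10⁸ = 1.743×10⁸ m/s
p = γmv = 1.229 × 5.3 × 1.743×10⁸ = 1.135×10⁹ kg·m/s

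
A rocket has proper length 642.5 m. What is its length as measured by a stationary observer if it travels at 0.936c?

Proper length L₀ = 642.5 m
γ = 1/√(1 - 0.936²) = 2.841
L = L₀/γ = 642.5/2.841 = 226.2 m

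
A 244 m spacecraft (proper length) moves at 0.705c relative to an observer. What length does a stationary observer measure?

Proper length L₀ = 244 m
γ = 1/√(1 - 0.705²) = 1.410
L = L₀/γ = 244/1.410 = 173.0 m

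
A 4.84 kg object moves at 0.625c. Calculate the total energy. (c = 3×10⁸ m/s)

γ = 1/√(1 - 0.625²) = 1.281
mc² = 4.84 × (3×10⁸)² = 4.356×10¹⁷ J
E = γmc² = 1.281 × 4.356×10¹⁷ = 5.580×10¹⁷ J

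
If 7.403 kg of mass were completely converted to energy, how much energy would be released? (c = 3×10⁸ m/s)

Using E = mc²:
c² = (3×10⁸)² = 9×10¹⁶ m²/s²
E = 7.403 × 9×10¹⁶ = 6.663×10¹⁷ J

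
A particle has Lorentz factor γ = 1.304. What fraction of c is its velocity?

From γ = 1/√(1 - v²/c²):
1/γ² = 1/1.304² = 0.5881
v²/c² = 1 - 0.5881 = 0.4119
v/c = √(0.4119) = 0.6418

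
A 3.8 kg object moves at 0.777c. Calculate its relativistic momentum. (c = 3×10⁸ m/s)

γ = 1/√(1 - 0.777²) = 1.5886
v = 0.777 × 3×10⁸ = 2.331×10⁸ m/s
p = γmv = 1.5886 × 3.8 × 2.331×10⁸ = 1.407×10⁹ kg·m/s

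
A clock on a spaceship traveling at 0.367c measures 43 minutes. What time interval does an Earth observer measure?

Proper time Δt₀ = 43 minutes
γ = 1/√(1 - 0.367²) = 1.075
Δt = γΔt₀ = 1.075 × 43 = 46.23 minutes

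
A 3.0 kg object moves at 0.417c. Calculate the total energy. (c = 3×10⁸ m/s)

γ = 1/√(1 - 0.417²) = 1.1002
mc² = 3.0 × (3×10⁸)² = 2.700×10¹⁷ J
E = γmc² = 1.1002 × 2.700×10¹⁷ = 2.971×10¹⁷ J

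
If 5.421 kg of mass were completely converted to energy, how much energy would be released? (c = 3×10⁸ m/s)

Using E = mc²:
c² = (3×10⁸)² = 9×10¹⁶ m²/s²
E = 5.421 × 9×10¹⁶ = 4.879×10¹⁷ J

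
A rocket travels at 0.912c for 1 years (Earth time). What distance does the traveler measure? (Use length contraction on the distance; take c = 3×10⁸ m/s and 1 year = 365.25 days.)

Earth distance: d = v × t = 0.912c × 1 yr = 8.6342×10¹⁵ m
γ = 2.4379
d' = d/γ = 8.6342×10¹⁵/2.4379 = 3.542×10¹⁵ m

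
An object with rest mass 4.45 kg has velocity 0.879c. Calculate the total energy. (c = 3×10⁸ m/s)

γ = 1/√(1 - 0.879²) = 2.0972
mc² = 4.45 × (3×10⁸)² = 4.005×10¹⁷ J
E = γmc² = 2.0972 × 4.005×10¹⁷ = 8.399×10¹⁷ J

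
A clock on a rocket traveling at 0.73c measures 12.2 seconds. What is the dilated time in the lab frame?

Proper time Δt₀ = 12.2 seconds
γ = 1/√(1 - 0.73²) = 1.463
Δt = γΔt₀ = 1.463 × 12.2 = 17.85 seconds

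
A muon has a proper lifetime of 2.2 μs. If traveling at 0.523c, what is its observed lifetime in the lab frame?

Proper lifetime τ₀ = 2.2 μs
γ = 1/√(1 - 0.523²) = 1.173
τ = γτ₀ = 1.173 × 2.2 μs = 2.581 μs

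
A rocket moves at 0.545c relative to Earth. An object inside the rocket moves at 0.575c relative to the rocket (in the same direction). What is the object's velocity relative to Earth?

u = (u' + v)/(1 + u'v/c²)
Numerator: 0.575 + 0.545 = 1.12
Denominator: 1 + 0.313375 = 1.313375
u = 1.12/1.313375 = 0.8528c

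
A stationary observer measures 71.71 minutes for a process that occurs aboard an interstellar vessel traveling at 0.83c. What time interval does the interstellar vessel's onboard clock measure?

Dilated time Δt = 71.71 minutes
γ = 1/√(1 - 0.83²) = 1.7929
Δt₀ = Δt/γ = 71.71/1.7929 = 40.00 minutes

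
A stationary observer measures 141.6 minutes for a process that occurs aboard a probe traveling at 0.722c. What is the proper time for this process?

Dilated time Δt = 141.6 minutes
γ = 1/√(1 - 0.722²) = 1.4453
Δt₀ = Δt/γ = 141.6/1.4453 = 97.97 minutes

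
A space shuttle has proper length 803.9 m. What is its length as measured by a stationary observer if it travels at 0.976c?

Proper length L₀ = 803.9 m
γ = 1/√(1 - 0.976²) = 4.592
L = L₀/γ = 803.9/4.592 = 175.1 m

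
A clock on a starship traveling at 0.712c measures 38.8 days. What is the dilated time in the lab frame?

Proper time Δt₀ = 38.8 days
γ = 1/√(1 - 0.712²) = 1.4241
Δt = γΔt₀ = 1.4241 × 38.8 = 55.26 days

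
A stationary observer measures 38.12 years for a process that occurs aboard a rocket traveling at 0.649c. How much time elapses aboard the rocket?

Dilated time Δt = 38.12 years
γ = 1/√(1 - 0.649²) = 1.3144
Δt₀ = Δt/γ = 38.12/1.3144 = 29.00 years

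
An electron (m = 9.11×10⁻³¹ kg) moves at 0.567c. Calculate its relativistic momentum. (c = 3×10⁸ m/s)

γ = 1/√(1 - 0.567²) = 1.214
v = 0.567 × 3×10⁸ = 1.701×10⁸ m/s
p = γmv = 1.214 × 9.11×10⁻³¹ × 1.701×10⁸ = 1.881×10⁻²² kg·m/s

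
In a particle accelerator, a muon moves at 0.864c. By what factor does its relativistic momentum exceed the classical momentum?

p_rel = γmv, p_class = mv
Ratio = γ = 1/√(1 - 0.864²)
= 1/√(0.253504) = 1.986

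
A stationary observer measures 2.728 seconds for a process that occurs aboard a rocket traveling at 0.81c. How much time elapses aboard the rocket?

Dilated time Δt = 2.728 seconds
γ = 1/√(1 - 0.81²) = 1.705
Δt₀ = Δt/γ = 2.728/1.705 = 1.600 seconds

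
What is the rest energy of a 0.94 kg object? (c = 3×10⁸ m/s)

c² = (3×10⁸)² = 9.000×10¹⁶ m²/s²
E₀ = mc² = 0.94 × 9.000×10¹⁶ = 8.460×10¹⁶ J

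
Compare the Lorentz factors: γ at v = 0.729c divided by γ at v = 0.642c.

γ₁ = 1/√(1 - 0.729²) = 1.461
γ₂ = 1/√(1 - 0.642²) = 1.304
γ₁/γ₂ = 1.461/1.304 = 1.120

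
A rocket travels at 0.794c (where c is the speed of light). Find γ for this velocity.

v/c = 0.794, so (v/c)² = 0.630436
1 - (v/c)² = 0.369564
γ = 1/√(0.369564) = 1.645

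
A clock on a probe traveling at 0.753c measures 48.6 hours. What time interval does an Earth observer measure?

Proper time Δt₀ = 48.6 hours
γ = 1/√(1 - 0.753²) = 1.5197
Δt = γΔt₀ = 1.5197 × 48.6 = 73.86 hours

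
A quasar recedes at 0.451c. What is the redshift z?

β = 0.451
(1+β)/(1-β) = 1.451/0.549 = 2.643
√(2.643) = 1.6257
z = 1.6257 - 1 = 0.6257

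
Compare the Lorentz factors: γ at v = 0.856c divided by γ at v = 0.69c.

γ₁ = 1/√(1 - 0.856²) = 1.9343
γ₂ = 1/√(1 - 0.69²) = 1.3816
γ₁/γ₂ = 1.9343/1.3816 = 1.400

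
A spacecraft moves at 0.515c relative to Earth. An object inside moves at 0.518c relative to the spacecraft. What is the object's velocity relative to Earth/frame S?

u = (u' + v)/(1 + u'v/c²)
Numerator: 0.518 + 0.515 = 1.033
Denominator: 1 + 0.26677 = 1.26677
u = 1.033/1.26677 = 0.8155c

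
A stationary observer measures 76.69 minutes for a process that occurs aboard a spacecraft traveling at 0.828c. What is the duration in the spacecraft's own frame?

Dilated time Δt = 76.69 minutes
γ = 1/√(1 - 0.828²) = 1.7834
Δt₀ = Δt/γ = 76.69/1.7834 = 43.00 minutes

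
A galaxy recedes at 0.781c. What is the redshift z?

β = 0.781
(1+β)/(1-β) = 1.781/0.219 = 8.132
√(8.132) = 2.852
z = 2.852 - 1 = 1.852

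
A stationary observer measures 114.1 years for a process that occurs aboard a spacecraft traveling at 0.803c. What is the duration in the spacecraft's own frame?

Dilated time Δt = 114.1 years
γ = 1/√(1 - 0.803²) = 1.678
Δt₀ = Δt/γ = 114.1/1.678 = 68.00 years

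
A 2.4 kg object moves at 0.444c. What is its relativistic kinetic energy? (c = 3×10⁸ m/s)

γ = 1/√(1 - 0.444²) = 1.116
γ - 1 = 0.1160
KE = (γ-1)mc² = 0.1160 × 2.4 × (3×10⁸)² = 2.506×10¹⁶ J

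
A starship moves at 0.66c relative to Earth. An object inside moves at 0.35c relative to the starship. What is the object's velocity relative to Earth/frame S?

u = (u' + v)/(1 + u'v/c²)
Numerator: 0.35 + 0.66 = 1.01
Denominator: 1 + 0.231 = 1.231
u = 1.01/1.231 = 0.8205c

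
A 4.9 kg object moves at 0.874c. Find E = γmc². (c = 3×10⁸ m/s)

γ = 1/√(1 - 0.874²) = 2.0579
mc² = 4.9 × (3×10⁸)² = 4.410×10¹⁷ J
E = γmc² = 2.0579 × 4.410×10¹⁷ = 9.075×10¹⁷ J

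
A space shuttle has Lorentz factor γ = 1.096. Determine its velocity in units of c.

From γ = 1/√(1 - v²/c²):
1/γ² = 1/1.096² = 0.8325
v²/c² = 1 - 0.8325 = 0.1675
v/c = √(0.1675) = 0.4093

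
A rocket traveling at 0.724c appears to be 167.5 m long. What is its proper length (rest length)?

Contracted length L = 167.5 m
γ = 1/√(1 - 0.724²) = 1.4497
L₀ = γL = 1.4497 × 167.5 = 242.8 m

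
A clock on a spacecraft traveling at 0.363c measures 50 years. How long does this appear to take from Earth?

Proper time Δt₀ = 50 years
γ = 1/√(1 - 0.363²) = 1.0732
Δt = γΔt₀ = 1.0732 × 50 = 53.66 years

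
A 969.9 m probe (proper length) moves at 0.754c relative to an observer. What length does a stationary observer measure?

Proper length L₀ = 969.9 m
γ = 1/√(1 - 0.754²) = 1.5224
L = L₀/γ = 969.9/1.5224 = 637.1 m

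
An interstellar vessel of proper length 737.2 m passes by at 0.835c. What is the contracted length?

Proper length L₀ = 737.2 m
γ = 1/√(1 - 0.835²) = 1.8174
L = L₀/γ = 737.2/1.8174 = 405.6 m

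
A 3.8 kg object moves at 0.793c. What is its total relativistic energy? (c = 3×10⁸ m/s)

γ = 1/√(1 - 0.793²) = 1.6414
mc² = 3.8 × (3×10⁸)² = 3.420×10¹⁷ J
E = γmc² = 1.6414 × 3.420×10¹⁷ = 5.614×10¹⁷ J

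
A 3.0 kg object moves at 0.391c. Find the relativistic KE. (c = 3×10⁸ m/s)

γ = 1/√(1 - 0.391²) = 1.086495
γ - 1 = 0.086495
KE = (γ-1)mc² = 0.086495 × 3.0 × (3×10⁸)² = 2.335×10¹⁶ J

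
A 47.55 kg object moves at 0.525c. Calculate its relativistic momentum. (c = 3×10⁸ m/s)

γ = 1/√(1 - 0.525²) = 1.1749
v = 0.525 × 3×10⁸ = 1.575×10⁸ m/s
p = γmv = 1.1749 × 47.55 × 1.575×10⁸ = 8.799×10⁹ kg·m/s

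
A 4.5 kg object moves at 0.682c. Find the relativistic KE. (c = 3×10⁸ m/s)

γ = 1/√(1 - 0.682²) = 1.3673
γ - 1 = 0.3673
KE = (γ-1)mc² = 0.3673 × 4.5 × (3×10⁸)² = 1.488×10¹⁷ J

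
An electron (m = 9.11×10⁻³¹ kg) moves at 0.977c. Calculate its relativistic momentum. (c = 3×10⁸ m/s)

γ = 1/√(1 - 0.977²) = 4.690
v = 0.977 × 3×10⁸ = 2.931×10⁸ m/s
p = γmv = 4.690 × 9.11×10⁻³¹ × 2.931×10⁸ = 1.252×10⁻²¹ kg·m/s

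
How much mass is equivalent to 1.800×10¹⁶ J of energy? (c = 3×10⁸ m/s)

From E = mc², we get m = E/c²
c² = (3×10⁸)² = 9×10¹⁶ m²/s²
m = 1.800×10¹⁶ / 9×10¹⁶ = 0.2000 kg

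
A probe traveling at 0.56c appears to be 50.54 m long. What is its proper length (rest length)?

Contracted length L = 50.54 m
γ = 1/√(1 - 0.56²) = 1.207
L₀ = γL = 1.207 × 50.54 = 61.00 m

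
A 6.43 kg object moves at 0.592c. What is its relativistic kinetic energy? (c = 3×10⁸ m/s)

γ = 1/√(1 - 0.592²) = 1.24079
γ - 1 = 0.24079
KE = (γ-1)mc² = 0.24079 × 6.43 × (3×10⁸)² = 1.393×10¹⁷ J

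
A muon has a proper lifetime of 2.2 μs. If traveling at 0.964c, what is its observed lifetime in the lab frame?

Proper lifetime τ₀ = 2.2 μs
γ = 1/√(1 - 0.964²) = 3.761
τ = γτ₀ = 3.761 × 2.2 μs = 8.274 μs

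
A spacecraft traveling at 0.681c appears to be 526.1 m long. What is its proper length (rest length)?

Contracted length L = 526.1 m
γ = 1/√(1 - 0.681²) = 1.3656
L₀ = γL = 1.3656 × 526.1 = 718.4 m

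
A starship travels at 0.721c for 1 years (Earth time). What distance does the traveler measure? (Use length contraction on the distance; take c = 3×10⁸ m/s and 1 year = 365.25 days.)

Earth distance: d = v × t = 0.721c × 1 yr = 6.826×10¹⁵ m
γ = 1.443
d' = d/γ = 6.826×10¹⁵/1.443 = 4.730×10¹⁵ m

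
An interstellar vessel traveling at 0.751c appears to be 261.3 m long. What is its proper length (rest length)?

Contracted length L = 261.3 m
γ = 1/√(1 - 0.751²) = 1.5145
L₀ = γL = 1.5145 × 261.3 = 395.7 m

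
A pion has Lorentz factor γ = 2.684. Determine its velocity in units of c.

From γ = 1/√(1 - v²/c²):
1/γ² = 1/2.684² = 0.1388
v²/c² = 1 - 0.1388 = 0.8612
v/c = √(0.8612) = 0.9280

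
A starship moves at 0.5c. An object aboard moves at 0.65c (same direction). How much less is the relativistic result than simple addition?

Classical: u' + v = 0.65 + 0.5 = 1.15c
Relativistic: u = (0.65 + 0.5)/(1 + 0.325) = 1.15/1.325 = 0.8679c
Difference: 1.15 - 0.8679 = 0.2821c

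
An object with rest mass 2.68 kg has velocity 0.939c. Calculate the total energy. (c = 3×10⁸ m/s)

γ = 1/√(1 - 0.939²) = 2.9077
mc² = 2.68 × (3×10⁸)² = 2.412×10¹⁷ J
E = γmc² = 2.9077 × 2.412×10¹⁷ = 7.013×10¹⁷ J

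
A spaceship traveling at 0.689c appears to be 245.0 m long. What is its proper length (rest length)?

Contracted length L = 245.0 m
γ = 1/√(1 - 0.689²) = 1.37976
L₀ = γL = 1.37976 × 245.0 = 338.0 m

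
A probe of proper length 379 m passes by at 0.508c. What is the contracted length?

Proper length L₀ = 379 m
γ = 1/√(1 - 0.508²) = 1.16096
L = L₀/γ = 379/1.16096 = 326.5 m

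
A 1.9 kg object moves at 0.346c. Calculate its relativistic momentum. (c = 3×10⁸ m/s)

γ = 1/√(1 - 0.346²) = 1.066
v = 0.346 × 3×10⁸ = 1.038×10⁸ m/s
p = γmv = 1.066 × 1.9 × 1.038×10⁸ = 2.102×10⁸ kg·m/s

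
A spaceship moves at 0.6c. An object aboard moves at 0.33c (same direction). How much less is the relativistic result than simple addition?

Classical: u' + v = 0.33 + 0.6 = 0.93c
Relativistic: u = (0.33 + 0.6)/(1 + 0.198) = 0.93/1.198 = 0.7763c
Difference: 0.93 - 0.7763 = 0.1537c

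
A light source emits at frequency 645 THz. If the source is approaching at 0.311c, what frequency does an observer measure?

β = v/c = 0.311
(1+β)/(1-β) = 1.311/0.689 = 1.9028
Doppler factor = √(1.9028) = 1.3794
f_obs = 645 × 1.3794 = 889.7 THz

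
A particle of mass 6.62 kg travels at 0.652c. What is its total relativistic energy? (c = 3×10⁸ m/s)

γ = 1/√(1 - 0.652²) = 1.3189
mc² = 6.62 × (3×10⁸)² = 5.958×10¹⁷ J
E = γmc² = 1.3189 × 5.958×10¹⁷ = 7.858×10¹⁷ J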